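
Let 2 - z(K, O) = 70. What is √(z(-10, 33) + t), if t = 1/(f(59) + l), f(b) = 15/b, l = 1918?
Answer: I*√871007588929/113177 ≈ 8.2462*I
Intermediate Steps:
z(K, O) = -68 (z(K, O) = 2 - 1*70 = 2 - 70 = -68)
t = 59/113177 (t = 1/(15/59 + 1918) = 1/(113177/59) = 59/113177 ≈ 0.00052131)
√(z(-10, 33) + t) = √(-68 + 59/113177) = √(-7695977/113177) = I*√871007588929/113177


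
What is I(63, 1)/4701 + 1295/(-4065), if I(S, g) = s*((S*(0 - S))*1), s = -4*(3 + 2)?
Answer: 21106127/1273971 ≈ 16.567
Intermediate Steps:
s = -20 (s = -4*5 = -20)
I(S, g) = 20*S² (I(S, g) = -20*S*(0 - S) = -20*S*(-S) = -20*(-S²) = -(-20)*S² = 20*S²)
I(63, 1)/4701 + 1295/(-4065) = (20*63²)/4701 + 1295/(-4065) = (20*3969)*(1/4701) + 1295*(-1/4065) = 79380*(1/4701) - 259/813 = 26460/1567 - 259/813 = 21106127/1273971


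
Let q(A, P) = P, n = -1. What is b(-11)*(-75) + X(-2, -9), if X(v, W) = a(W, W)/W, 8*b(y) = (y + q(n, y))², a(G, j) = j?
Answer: -9073/2 ≈ -4536.5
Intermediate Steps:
b(y) = y²/2 (b(y) = (y + y)²/8 = (2*y)²/8 = (4*y²)/8 = y²/2)
X(v, W) = 1 (X(v, W) = W/W = 1)
b(-11)*(-75) + X(-2, -9) = ((½)*(-11)²)*(-75) + 1 = ((½)*121)*(-75) + 1 = (121/2)*(-75) + 1 = -9075/2 + 1 = -9073/2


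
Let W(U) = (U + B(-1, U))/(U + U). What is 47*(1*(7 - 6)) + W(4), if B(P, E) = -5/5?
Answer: 379/8 ≈ 47.375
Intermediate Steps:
B(P, E) = -1 (B(P, E) = -5*1/5 = -1)
W(U) = (-1 + U)/(2*U) (W(U) = (U - 1)/(U + U) = (-1 + U)/((2*U)) = (-1 + U)*(1/(2*U)) = (-1 + U)/(2*U))
47*(1*(7 - 6)) + W(4) = 47*(1*(7 - 6)) + (1/2)*(-1 + 4)/4 = 47*(1*1) + (1/2)*(1/4)*3 = 47*1 + 3/8 = 47 + 3/8 = 379/8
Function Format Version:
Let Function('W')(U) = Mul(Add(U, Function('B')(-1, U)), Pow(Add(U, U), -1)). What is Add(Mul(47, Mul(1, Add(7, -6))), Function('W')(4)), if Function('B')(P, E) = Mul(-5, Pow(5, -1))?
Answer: Rational(379, 8) ≈ 47.375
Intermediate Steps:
Function('B')(P, E) = -1 (Function('B')(P, E) = Mul(-5, Rational(1, 5)) = -1)
Function('W')(U) = Mul(Rational(1, 2), Pow(U, -1), Add(-1, U)) (Function('W')(U) = Mul(Add(U, -1), Pow(Add(U, U), -1)) = Mul(Add(-1, U), Pow(Mul(2, U), -1)) = Mul(Add(-1, U), Mul(Rational(1, 2), Pow(U, -1))) = Mul(Rational(1, 2), Pow(U, -1), Add(-1, U)))
Add(Mul(47, Mul(1, Add(7, -6))), Function('W')(4)) = Add(Mul(47, Mul(1, Add(7, -6))), Mul(Rational(1, 2), Pow(4, -1), Add(-1, 4))) = Add(Mul(47, Mul(1, 1)), Mul(Rational(1, 2), Rational(1, 4), 3)) = Add(Mul(47, 1), Rational(3, 8)) = Add(47, Rational(3, 8)) = Rational(379, 8)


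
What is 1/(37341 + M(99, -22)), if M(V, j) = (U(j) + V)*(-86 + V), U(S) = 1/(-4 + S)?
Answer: 2/77255 ≈ 2.5888e-5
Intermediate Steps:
M(V, j) = (-86 + V)*(V + 1/(-4 + j)) (M(V, j) = (1/(-4 + j) + V)*(-86 + V) = (V + 1/(-4 + j))*(-86 + V) = (-86 + V)*(V + 1/(-4 + j)))
1/(37341 + M(99, -22)) = 1/(37341 + (-86 + 99 + 99*(-86 + 99)*(-4 - 22))/(-4 - 22)) = 1/(37341 + (-86 + 99 + 99*13*(-26))/(-26)) = 1/(37341 - (-86 + 99 - 33462)/26) = 1/(37341 - 1/26*(-33449)) = 1/(37341 + 2573/2) = 1/(77255/2) = 2/77255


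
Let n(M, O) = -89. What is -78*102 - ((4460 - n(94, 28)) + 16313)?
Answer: -28818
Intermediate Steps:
-78*102 - ((4460 - n(94, 28)) + 16313) = -78*102 - ((4460 - 1*(-89)) + 16313) = -7956 - ((4460 + 89) + 16313) = -7956 - (4549 + 16313) = -7956 - 1*20862 = -7956 - 20862 = -28818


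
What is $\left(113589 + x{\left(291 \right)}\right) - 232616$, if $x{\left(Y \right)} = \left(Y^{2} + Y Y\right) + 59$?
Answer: $50394$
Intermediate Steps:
$x{\left(Y \right)} = 59 + 2 Y^{2}$ ($x{\left(Y \right)} = \left(Y^{2} + Y^{2}\right) + 59 = 2 Y^{2} + 59 = 59 + 2 Y^{2}$)
$\left(113589 + x{\left(291 \right)}\right) - 232616 = \left(113589 + \left(59 + 2 \cdot 291^{2}\right)\right) - 232616 = \left(113589 + \left(59 + 2 \cdot 84681\right)\right) - 232616 = \left(113589 + \left(59 + 169362\right)\right) - 232616 = \left(113589 + 169421\right) - 232616 = 283010 - 232616 = 50394$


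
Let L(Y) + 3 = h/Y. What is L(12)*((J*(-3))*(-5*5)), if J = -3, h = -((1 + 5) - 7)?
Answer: 2625/4 ≈ 656.25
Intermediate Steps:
h = 1 (h = -(6 - 7) = -1*(-1) = 1)
L(Y) = -3 + 1/Y
L(12)*((J*(-3))*(-5*5)) = (-3 + 1/12)*((-3*(-3))*(-5*5)) = (-3 + 1/12)*(9*(-25)) = -35/12*(-225) = 2625/4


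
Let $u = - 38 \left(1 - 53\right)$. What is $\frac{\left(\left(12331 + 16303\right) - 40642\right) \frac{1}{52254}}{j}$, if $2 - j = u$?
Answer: $\frac{3002}{25787349} \approx 0.00011641$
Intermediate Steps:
$u = 1976$ ($u = \left(-38\right) \left(-52\right) = 1976$)
$j = -1974$ ($j = 2 - 1976 = -1974$)
$\frac{\left(\left(12331 + 16303\right) - 40642\right) \frac{1}{52254}}{j} = \frac{\left(\left(12331 + 16303\right) - 40642\right) \frac{1}{52254}}{-1974} = \left(28634 - 40642\right) \frac{1}{52254} \left(- \frac{1}{1974}\right) = \left(-12008\right) \frac{1}{52254} \left(- \frac{1}{1974}\right) = \left(- \frac{6004}{26127}\right) \left(- \frac{1}{1974}\right) = \frac{3002}{25787349}$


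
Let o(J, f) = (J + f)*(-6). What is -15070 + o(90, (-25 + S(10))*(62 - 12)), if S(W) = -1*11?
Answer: -4810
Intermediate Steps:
S(W) = -11
o(J, f) = -6*J - 6*f
-15070 + o(90, (-25 + S(10))*(62 - 12)) = -15070 + (-6*90 - 6*(-25 - 11)*(62 - 12)) = -15070 + (-540 - (-216)*50) = -15070 + (-540 - 6*(-1800)) = -15070 + (-540 + 10800) = -15070 + 10260 = -4810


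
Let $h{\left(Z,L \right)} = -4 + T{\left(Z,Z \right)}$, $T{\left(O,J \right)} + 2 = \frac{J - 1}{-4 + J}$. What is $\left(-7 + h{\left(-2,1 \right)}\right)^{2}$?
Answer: $\frac{625}{4} \approx 156.25$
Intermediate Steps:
$T{\left(O,J \right)} = -2 + \frac{-1 + J}{-4 + J}$ ($T{\left(O,J \right)} = -2 + \frac{J - 1}{-4 + J} = -2 + \frac{-1 + J}{-4 + J}$)
$h{\left(Z,L \right)} = -4 + \frac{7 - Z}{-4 + Z}$
$\left(-7 + h{\left(-2,1 \right)}\right)^{2} = \left(-7 + \frac{23 - -10}{-4 - 2}\right)^{2} = \left(-7 + \frac{23 + 10}{-6}\right)^{2} = \left(-7 - \frac{11}{2}\right)^{2} = \left(- \frac{25}{2}\right)^{2} = \frac{625}{4}$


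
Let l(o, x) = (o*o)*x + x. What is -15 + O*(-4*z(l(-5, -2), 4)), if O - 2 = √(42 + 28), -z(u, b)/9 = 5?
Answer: 345 + 180*√70 ≈ 1851.0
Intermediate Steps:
l(o, x) = x + x*o² (l(o, x) = o²*x + x = x*o² + x = x + x*o²)
z(u, b) = -45 (z(u, b) = -9*5 = -45)
O = 2 + √70 (O = 2 + √(42 + 28) = 2 + √70 ≈ 10.367)
-15 + O*(-4*z(l(-5, -2), 4)) = -15 + (2 + √70)*(-4*(-45)) = -15 + (2 + √70)*180 = -15 + (360 + 180*√70) = 345 + 180*√70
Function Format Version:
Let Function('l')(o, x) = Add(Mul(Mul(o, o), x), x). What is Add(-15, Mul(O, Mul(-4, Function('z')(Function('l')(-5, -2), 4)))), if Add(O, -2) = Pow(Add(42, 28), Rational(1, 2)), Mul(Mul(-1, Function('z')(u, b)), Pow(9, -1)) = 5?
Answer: Add(345, Mul(180, Pow(70, Rational(1, 2)))) ≈ 1851.0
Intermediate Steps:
Function('l')(o, x) = Add(x, Mul(x, Pow(o, 2))) (Function('l')(o, x) = Add(Mul(Pow(o, 2), x), x) = Add(Mul(x, Pow(o, 2)), x) = Add(x, Mul(x, Pow(o, 2))))
Function('z')(u, b) = -45 (Function('z')(u, b) = Mul(-9, 5) = -45)
O = Add(2, Pow(70, Rational(1, 2))) (O = Add(2, Pow(Add(42, 28), Rational(1, 2))) = Add(2, Pow(70, Rational(1, 2))) ≈ 10.367)
Add(-15, Mul(O, Mul(-4, Function('z')(Function('l')(-5, -2), 4)))) = Add(-15, Mul(Add(2, Pow(70, Rational(1, 2))), Mul(-4, -45))) = Add(-15, Mul(Add(2, Pow(70, Rational(1, 2))), 180)) = Add(-15, Add(360, Mul(180, Pow(70, Rational(1, 2))))) = Add(345, Mul(180, Pow(70, Rational(1, 2))))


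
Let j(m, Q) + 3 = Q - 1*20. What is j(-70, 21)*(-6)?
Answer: 12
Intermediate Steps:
j(m, Q) = -23 + Q (j(m, Q) = -3 + (Q - 1*20) = -3 + (Q - 20) = -3 + (-20 + Q) = -23 + Q)
j(-70, 21)*(-6) = (-23 + 21)*(-6) = -2*(-6) = 12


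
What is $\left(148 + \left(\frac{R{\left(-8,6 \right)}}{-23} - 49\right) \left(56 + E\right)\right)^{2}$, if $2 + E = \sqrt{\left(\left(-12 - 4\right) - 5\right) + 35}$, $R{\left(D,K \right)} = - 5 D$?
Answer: $\frac{3572895442}{529} + \frac{139139076 \sqrt{14}}{529} \approx 7.7382 \cdot 10^{6}$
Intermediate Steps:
$E = -2 + \sqrt{14}$ ($E = -2 + \sqrt{\left(\left(-12 - 4\right) - 5\right) + 35} = -2 + \sqrt{\left(-16 - 5\right) + 35} = -2 + \sqrt{-21 + 35} = -2 + \sqrt{14} \approx 1.7417$)
$\left(148 + \left(\frac{R{\left(-8,6 \right)}}{-23} - 49\right) \left(56 + E\right)\right)^{2} = \left(148 + \left(\frac{\left(-5\right) \left(-8\right)}{-23} - 49\right) \left(56 - \left(2 - \sqrt{14}\right)\right)\right)^{2} = \left(148 + \left(40 \left(- \frac{1}{23}\right) - 49\right) \left(54 + \sqrt{14}\right)\right)^{2} = \left(148 + \left(- \frac{40}{23} - 49\right) \left(54 + \sqrt{14}\right)\right)^{2} = \left(148 - \frac{1167 \left(54 + \sqrt{14}\right)}{23}\right)^{2} = \left(148 - \left(\frac{63018}{23} + \frac{1167 \sqrt{14}}{23}\right)\right)^{2} = \left(- \frac{59614}{23} - \frac{1167 \sqrt{14}}{23}\right)^{2}$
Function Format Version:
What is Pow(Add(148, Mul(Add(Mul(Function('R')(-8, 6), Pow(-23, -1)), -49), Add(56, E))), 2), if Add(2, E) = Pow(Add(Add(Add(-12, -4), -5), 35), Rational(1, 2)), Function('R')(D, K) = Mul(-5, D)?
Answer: Add(Rational(3572895442, 529), Mul(Rational(139139076, 529), Pow(14, Rational(1, 2)))) ≈ 7.7382e+6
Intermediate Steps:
E = Add(-2, Pow(14, Rational(1, 2))) (E = Add(-2, Pow(Add(Add(Add(-12, -4), -5), 35), Rational(1, 2))) = Add(-2, Pow(Add(Add(-16, -5), 35), Rational(1, 2))) = Add(-2, Pow(Add(-21, 35), Rational(1, 2))) = Add(-2, Pow(14, Rational(1, 2))) ≈ 1.7417)
Pow(Add(148, Mul(Add(Mul(Function('R')(-8, 6), Pow(-23, -1)), -49), Add(56, E))), 2) = Pow(Add(148, Mul(Add(Mul(Mul(-5, -8), Pow(-23, -1)), -49), Add(56, Add(-2, Pow(14, Rational(1, 2)))))), 2) = Pow(Add(148, Mul(Add(Mul(40, Rational(-1, 23)), -49), Add(54, Pow(14, Rational(1, 2))))), 2) = Pow(Add(148, Mul(Add(Rational(-40, 23), -49), Add(54, Pow(14, Rational(1, 2))))), 2) = Pow(Add(148, Mul(Rational(-1167, 23), Add(54, Pow(14, Rational(1, 2))))), 2) = Pow(Add(148, Add(Rational(-63018, 23), Mul(Rational(-1167, 23), Pow(14, Rational(1, 2))))), 2) = Pow(Add(Rational(-59614, 23), Mul(Rational(-1167, 23), Pow(14, Rational(1, 2)))), 2)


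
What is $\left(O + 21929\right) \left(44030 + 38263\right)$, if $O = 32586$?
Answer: $4486202895$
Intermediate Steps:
$\left(O + 21929\right) \left(44030 + 38263\right) = \left(32586 + 21929\right) \left(44030 + 38263\right) = 54515 \cdot 82293 = 4486202895$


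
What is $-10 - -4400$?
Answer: $4390$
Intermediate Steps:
$-10 - -4400 = -10 + 4400 = 4390$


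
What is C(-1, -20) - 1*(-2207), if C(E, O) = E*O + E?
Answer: 2226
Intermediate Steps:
C(E, O) = E + E*O
C(-1, -20) - 1*(-2207) = -(1 - 20) - 1*(-2207) = -1*(-19) + 2207 = 19 + 2207 = 2226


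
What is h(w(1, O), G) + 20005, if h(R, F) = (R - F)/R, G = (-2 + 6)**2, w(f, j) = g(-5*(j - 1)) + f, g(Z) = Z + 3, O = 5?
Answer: 20007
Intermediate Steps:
g(Z) = 3 + Z
w(f, j) = 8 + f - 5*j (w(f, j) = (3 - 5*(j - 1)) + f = (3 - 5*(-1 + j)) + f = (3 + (5 - 5*j)) + f = (8 - 5*j) + f = 8 + f - 5*j)
G = 16 (G = 4**2 = 16)
h(R, F) = (R - F)/R
h(w(1, O), G) + 20005 = ((8 + 1 - 5*5) - 1*16)/(8 + 1 - 5*5) + 20005 = ((8 + 1 - 25) - 16)/(8 + 1 - 25) + 20005 = (-16 - 16)/(-16) + 20005 = -1/16*(-32) + 20005 = 2 + 20005 = 20007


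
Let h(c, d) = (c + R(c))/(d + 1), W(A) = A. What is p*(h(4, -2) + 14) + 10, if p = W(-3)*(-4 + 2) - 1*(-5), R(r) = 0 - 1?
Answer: 131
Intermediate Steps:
R(r) = -1
h(c, d) = (-1 + c)/(1 + d) (h(c, d) = (c - 1)/(d + 1) = (-1 + c)/(1 + d))
p = 11 (p = -3*(-4 + 2) - 1*(-5) = -3*(-2) + 5 = 6 + 5 = 11)
p*(h(4, -2) + 14) + 10 = 11*((-1 + 4)/(1 - 2) + 14) + 10 = 11*(3/(-1) + 14) + 10 = 11*(-1*3 + 14) + 10 = 11*(-3 + 14) + 10 = 11*11 + 10 = 121 + 10 = 131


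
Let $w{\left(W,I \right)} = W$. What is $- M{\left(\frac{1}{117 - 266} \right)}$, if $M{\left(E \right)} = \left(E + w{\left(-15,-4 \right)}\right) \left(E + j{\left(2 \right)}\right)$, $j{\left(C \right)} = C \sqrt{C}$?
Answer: $- \frac{2236}{22201} + \frac{4472 \sqrt{2}}{149} \approx 42.345$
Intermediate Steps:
$j{\left(C \right)} = C^{\frac{3}{2}}$
$M{\left(E \right)} = \left(-15 + E\right) \left(E + 2 \sqrt{2}\right)$ ($M{\left(E \right)} = \left(E - 15\right) \left(E + 2^{\frac{3}{2}}\right) = \left(-15 + E\right) \left(E + 2 \sqrt{2}\right)$)
$- M{\left(\frac{1}{117 - 266} \right)} = - (\left(\frac{1}{117 - 266}\right)^{2} - 30 \sqrt{2} - \frac{15}{117 - 266} + \frac{2 \sqrt{2}}{117 - 266}) = - (\left(\frac{1}{-149}\right)^{2} - 30 \sqrt{2} - \frac{15}{-149} + \frac{2 \sqrt{2}}{-149}) = - (\left(- \frac{1}{149}\right)^{2} - 30 \sqrt{2} - - \frac{15}{149} + 2 \left(- \frac{1}{149}\right) \sqrt{2}) = - (\frac{1}{22201} - 30 \sqrt{2} + \frac{15}{149} - \frac{2 \sqrt{2}}{149}) = - (\frac{2236}{22201} - \frac{4472 \sqrt{2}}{149}) = - \frac{2236}{22201} + \frac{4472 \sqrt{2}}{149}$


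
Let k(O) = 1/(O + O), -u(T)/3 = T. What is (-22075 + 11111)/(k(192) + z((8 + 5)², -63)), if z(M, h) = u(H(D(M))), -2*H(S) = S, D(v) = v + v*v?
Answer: -4210176/16548481 ≈ -0.25441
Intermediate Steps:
D(v) = v + v²
H(S) = -S/2
u(T) = -3*T
z(M, h) = 3*M*(1 + M)/2 (z(M, h) = -(-3)*M*(1 + M)/2 = 3*M*(1 + M)/2)
k(O) = 1/(2*O)
(-22075 + 11111)/(k(192) + z((8 + 5)², -63)) = (-22075 + 11111)/((½)/192 + 3*(8 + 5)²*(1 + (8 + 5)²)/2) = -10964/((½)*(1/192) + (3/2)*13²*(1 + 13²)) = -10964/(1/384 + (3/2)*169*(1 + 169)) = -10964/(1/384 + (3/2)*169*170) = -10964/(1/384 + 43095) = -10964/16548481/384 = -10964*384/16548481 = -4210176/16548481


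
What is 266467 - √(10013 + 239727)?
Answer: 266467 - 2*√62435 ≈ 2.6597e+5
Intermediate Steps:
266467 - √(10013 + 239727) = 266467 - √249740 = 266467 - 2*√62435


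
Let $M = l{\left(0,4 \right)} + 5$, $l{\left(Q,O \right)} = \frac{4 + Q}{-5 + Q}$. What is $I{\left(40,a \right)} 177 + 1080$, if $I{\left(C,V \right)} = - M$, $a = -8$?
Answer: $\frac{1683}{5} \approx 336.6$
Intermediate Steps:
$l{\left(Q,O \right)} = \frac{4 + Q}{-5 + Q}$
$M = \frac{21}{5}$ ($M = \frac{4 + 0}{-5 + 0} + 5 = \frac{1}{-5} \cdot 4 + 5 = \left(- \frac{1}{5}\right) 4 + 5 = - \frac{4}{5} + 5 = \frac{21}{5} \approx 4.2$)
$I{\left(C,V \right)} = - \frac{21}{5}$ ($I{\left(C,V \right)} = \left(-1\right) \frac{21}{5} = - \frac{21}{5}$)
$I{\left(40,a \right)} 177 + 1080 = \left(- \frac{21}{5}\right) 177 + 1080 = - \frac{3717}{5} + 1080 = \frac{1683}{5}$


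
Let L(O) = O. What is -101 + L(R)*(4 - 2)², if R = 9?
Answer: -65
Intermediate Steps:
-101 + L(R)*(4 - 2)² = -101 + 9*(4 - 2)² = -101 + 9*2² = -101 + 9*4 = -101 + 36 = -65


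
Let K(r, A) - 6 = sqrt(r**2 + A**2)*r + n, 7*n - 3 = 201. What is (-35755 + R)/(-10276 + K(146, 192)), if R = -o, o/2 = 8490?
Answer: -181250195/381021894 - 2584015*sqrt(14545)/190510947 ≈ -2.1115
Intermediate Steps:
o = 16980 (o = 2*8490 = 16980)
n = 204/7 (n = 3/7 + (1/7)*201 = 3/7 + 201/7 = 204/7 ≈ 29.143)
R = -16980 (R = -1*16980 = -16980)
K(r, A) = 246/7 + r*sqrt(A**2 + r**2) (K(r, A) = 6 + (sqrt(r**2 + A**2)*r + 204/7) = 6 + (sqrt(A**2 + r**2)*r + 204/7) = 6 + (r*sqrt(A**2 + r**2) + 204/7) = 6 + (204/7 + r*sqrt(A**2 + r**2)) = 246/7 + r*sqrt(A**2 + r**2))
(-35755 + R)/(-10276 + K(146, 192)) = (-35755 - 16980)/(-10276 + (246/7 + 146*sqrt(192**2 + 146**2))) = -52735/(-10276 + (246/7 + 146*sqrt(36864 + 21316))) = -52735/(-10276 + (246/7 + 146*sqrt(58180))) = -52735/(-10276 + (246/7 + 146*(2*sqrt(14545)))) = -52735/(-10276 + (246/7 + 292*sqrt(14545))) = -52735/(-71686/7 + 292*sqrt(14545))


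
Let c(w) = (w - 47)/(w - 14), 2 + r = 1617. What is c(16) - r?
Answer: -3261/2 ≈ -1630.5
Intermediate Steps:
r = 1615 (r = -2 + 1617 = 1615)
c(w) = (-47 + w)/(-14 + w)
c(16) - r = (-47 + 16)/(-14 + 16) - 1*1615 = -31/2 - 1615 = -3261/2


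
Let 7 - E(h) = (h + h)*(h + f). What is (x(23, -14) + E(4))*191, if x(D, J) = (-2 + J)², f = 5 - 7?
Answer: 47177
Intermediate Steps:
f = -2
E(h) = 7 - 2*h*(-2 + h) (E(h) = 7 - (h + h)*(h - 2) = 7 - 2*h*(-2 + h))
(x(23, -14) + E(4))*191 = ((-2 - 14)² + (7 - 2*4² + 4*4))*191 = ((-16)² + (7 - 2*16 + 16))*191 = (256 + (7 - 32 + 16))*191 = (256 - 9)*191 = 247*191 = 47177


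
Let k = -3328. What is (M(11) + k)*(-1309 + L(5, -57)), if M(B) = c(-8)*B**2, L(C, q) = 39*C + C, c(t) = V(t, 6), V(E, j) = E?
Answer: 4764264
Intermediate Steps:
c(t) = t
L(C, q) = 40*C
M(B) = -8*B**2
(M(11) + k)*(-1309 + L(5, -57)) = (-8*11**2 - 3328)*(-1309 + 40*5) = (-8*121 - 3328)*(-1309 + 200) = (-968 - 3328)*(-1109) = -4296*(-1109) = 4764264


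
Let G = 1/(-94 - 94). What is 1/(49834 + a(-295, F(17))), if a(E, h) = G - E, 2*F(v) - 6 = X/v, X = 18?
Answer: 188/9424251 ≈ 1.9949e-5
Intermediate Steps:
F(v) = 3 + 9/v (F(v) = 3 + (18/v)/2 = 3 + 9/v)
G = -1/188 (G = 1/(-188) = -1/188 ≈ -0.0053191)
a(E, h) = -1/188 - E
1/(49834 + a(-295, F(17))) = 1/(49834 + (-1/188 - 1*(-295))) = 1/(49834 + (-1/188 + 295)) = 1/(49834 + 55459/188) = 1/(9424251/188) = 188/9424251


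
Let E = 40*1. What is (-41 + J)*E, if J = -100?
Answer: -5640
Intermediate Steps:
E = 40
(-41 + J)*E = (-41 - 100)*40 = -141*40 = -5640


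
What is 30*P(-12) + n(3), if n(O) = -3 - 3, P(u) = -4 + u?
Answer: -486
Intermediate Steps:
n(O) = -6
30*P(-12) + n(3) = 30*(-4 - 12) - 6 = 30*(-16) - 6 = -480 - 6 = -486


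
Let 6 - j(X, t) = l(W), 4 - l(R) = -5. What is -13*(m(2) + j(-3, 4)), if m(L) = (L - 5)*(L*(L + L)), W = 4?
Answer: 351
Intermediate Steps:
l(R) = 9 (l(R) = 4 - 1*(-5) = 4 + 5 = 9)
j(X, t) = -3 (j(X, t) = 6 - 1*9 = 6 - 9 = -3)
m(L) = 2*L²*(-5 + L) (m(L) = (-5 + L)*(L*(2*L)) = (-5 + L)*(2*L²) = 2*L²*(-5 + L))
-13*(m(2) + j(-3, 4)) = -13*(2*2²*(-5 + 2) - 3) = -13*(2*4*(-3) - 3) = -13*(-24 - 3) = -13*(-27) = 351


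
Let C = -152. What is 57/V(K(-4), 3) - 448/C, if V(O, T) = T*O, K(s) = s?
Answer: -137/76 ≈ -1.8026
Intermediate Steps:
V(O, T) = O*T
57/V(K(-4), 3) - 448/C = 57/((-4*3)) - 448/(-152) = 57/(-12) - 448*(-1/152) = 57*(-1/12) + 56/19 = -19/4 + 56/19 = -137/76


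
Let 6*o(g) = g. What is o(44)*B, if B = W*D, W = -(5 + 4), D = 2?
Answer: -132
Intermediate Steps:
o(g) = g/6
W = -9 (W = -1*9 = -9)
B = -18 (B = -9*2 = -18)
o(44)*B = ((⅙)*44)*(-18) = (22/3)*(-18) = -132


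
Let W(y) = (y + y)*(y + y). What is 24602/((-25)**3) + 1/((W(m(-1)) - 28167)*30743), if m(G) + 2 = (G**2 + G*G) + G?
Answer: -21300783327243/13528361078125 ≈ -1.5745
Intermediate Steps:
m(G) = -2 + G + 2*G**2 (m(G) = -2 + ((G**2 + G*G) + G) = -2 + ((G**2 + G**2) + G) = -2 + (2*G**2 + G) = -2 + (G + 2*G**2) = -2 + G + 2*G**2)
W(y) = 4*y**2 (W(y) = (2*y)*(2*y) = 4*y**2)
24602/((-25)**3) + 1/((W(m(-1)) - 28167)*30743) = 24602/((-25)**3) + 1/(4*(-2 - 1 + 2*(-1)**2)**2 - 28167*30743) = 24602/(-15625) + (1/30743)/(4*(-2 - 1 + 2*1)**2 - 28167) = 24602*(-1/15625) + (1/30743)/(4*(-2 - 1 + 2)**2 - 28167) = -24602/15625 + (1/30743)/(4*(-1)**2 - 28167) = -24602/15625 + (1/30743)/(4*1 - 28167) = -24602/15625 + (1/30743)/(4 - 28167) = -24602/15625 + (1/30743)/(-28163) = -24602/15625 - 1/28163*1/30743 = -24602/15625 - 1/865815109 = -21300783327243/13528361078125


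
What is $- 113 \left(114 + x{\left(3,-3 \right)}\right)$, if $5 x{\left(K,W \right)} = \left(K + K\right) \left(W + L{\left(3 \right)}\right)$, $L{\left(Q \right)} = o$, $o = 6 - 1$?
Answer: $- \frac{65766}{5} \approx -13153.0$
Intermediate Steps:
$o = 5$ ($o = 6 - 1 = 5$)
$L{\left(Q \right)} = 5$
$x{\left(K,W \right)} = \frac{2 K \left(5 + W\right)}{5}$ ($x{\left(K,W \right)} = \frac{\left(K + K\right) \left(W + 5\right)}{5} = \frac{2 K \left(5 + W\right)}{5}$)
$- 113 \left(114 + x{\left(3,-3 \right)}\right) = - 113 \left(114 + \frac{2}{5} \cdot 3 \left(5 - 3\right)\right) = - 113 \left(114 + \frac{2}{5} \cdot 3 \cdot 2\right) = - 113 \left(114 + \frac{12}{5}\right) = \left(-113\right) \frac{582}{5} = - \frac{65766}{5}$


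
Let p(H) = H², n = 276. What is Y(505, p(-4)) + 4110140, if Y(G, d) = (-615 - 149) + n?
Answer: 4109652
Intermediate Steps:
Y(G, d) = -488 (Y(G, d) = (-615 - 149) + 276 = -764 + 276 = -488)
Y(505, p(-4)) + 4110140 = -488 + 4110140 = 4109652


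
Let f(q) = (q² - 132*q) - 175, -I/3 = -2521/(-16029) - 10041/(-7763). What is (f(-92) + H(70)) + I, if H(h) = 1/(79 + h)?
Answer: 126252734510174/6180178641 ≈ 20429.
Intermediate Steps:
I = -180517712/41477709 (I = -3*(-2521/(-16029) - 10041/(-7763)) = -3*(-2521*(-1/16029) - 10041*(-1/7763)) = -3*(2521/16029 + 10041/7763) = -3*180517712/124433127 = -180517712/41477709 ≈ -4.3522)
f(q) = -175 + q² - 132*q
(f(-92) + H(70)) + I = ((-175 + (-92)² - 132*(-92)) + 1/(79 + 70)) - 180517712/41477709 = ((-175 + 8464 + 12144) + 1/149) - 180517712/41477709 = (20433 + 1/149) - 180517712/41477709 = 3044518/149 - 180517712/41477709 = 126252734510174/6180178641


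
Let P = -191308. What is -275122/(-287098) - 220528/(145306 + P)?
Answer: 1726575227/300160959 ≈ 5.7522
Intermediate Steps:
-275122/(-287098) - 220528/(145306 + P) = -275122/(-287098) - 220528/(145306 - 191308) = -275122*(-1/287098) - 220528/(-46002) = 137561/143549 - 220528*(-1/46002) = 137561/143549 + 10024/2091 = 1726575227/300160959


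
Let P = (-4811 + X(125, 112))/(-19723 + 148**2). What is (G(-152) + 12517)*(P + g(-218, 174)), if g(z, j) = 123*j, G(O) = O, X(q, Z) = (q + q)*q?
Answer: 192499148455/727 ≈ 2.6479e+8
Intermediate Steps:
X(q, Z) = 2*q**2 (X(q, Z) = (2*q)*q = 2*q**2)
P = 8813/727 (P = (-4811 + 2*125**2)/(-19723 + 148**2) = (-4811 + 2*15625)/(-19723 + 21904) = (-4811 + 31250)/2181 = 26439*(1/2181) = 8813/727 ≈ 12.122)
(G(-152) + 12517)*(P + g(-218, 174)) = (-152 + 12517)*(8813/727 + 123*174) = 12365*(8813/727 + 21402) = 12365*(15568067/727) = 192499148455/727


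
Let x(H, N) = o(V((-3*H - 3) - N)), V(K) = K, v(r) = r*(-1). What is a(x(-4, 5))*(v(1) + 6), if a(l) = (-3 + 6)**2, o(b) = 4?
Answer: 45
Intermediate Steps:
v(r) = -r
x(H, N) = 4
a(l) = 9 (a(l) = 3**2 = 9)
a(x(-4, 5))*(v(1) + 6) = 9*(-1*1 + 6) = 9*(-1 + 6) = 9*5 = 45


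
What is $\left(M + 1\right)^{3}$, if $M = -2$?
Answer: $-1$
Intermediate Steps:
$\left(M + 1\right)^{3} = \left(-2 + 1\right)^{3} = \left(-1\right)^{3} = -1$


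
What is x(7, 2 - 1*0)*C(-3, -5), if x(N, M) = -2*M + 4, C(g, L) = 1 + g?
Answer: 0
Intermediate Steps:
x(N, M) = 4 - 2*M
x(7, 2 - 1*0)*C(-3, -5) = (4 - 2*(2 - 1*0))*(1 - 3) = (4 - 2*(2 + 0))*(-2) = (4 - 2*2)*(-2) = (4 - 4)*(-2) = 0*(-2) = 0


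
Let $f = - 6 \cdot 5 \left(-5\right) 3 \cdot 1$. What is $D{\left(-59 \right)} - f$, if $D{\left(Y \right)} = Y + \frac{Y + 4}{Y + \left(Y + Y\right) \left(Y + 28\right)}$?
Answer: $- \frac{1831946}{3599} \approx -509.02$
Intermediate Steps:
$f = 450$ ($f = \left(-6\right) \left(-25\right) 3 = 150 \cdot 3 = 450$)
$D{\left(Y \right)} = Y + \frac{4 + Y}{Y + 2 Y \left(28 + Y\right)}$
$D{\left(-59 \right)} - f = \frac{4 - 59 + 2 \left(-59\right)^{3} + 57 \left(-59\right)^{2}}{\left(-59\right) \left(57 + 2 \left(-59\right)\right)} - 450 = - \frac{4 - 59 + 2 \left(-205379\right) + 57 \cdot 3481}{59 \left(57 - 118\right)} - 450 = - \frac{4 - 59 - 410758 + 198417}{59 \left(-61\right)} - 450 = \left(- \frac{1}{59}\right) \left(- \frac{1}{61}\right) \left(-212396\right) - 450 = - \frac{212396}{3599} - 450 = - \frac{1831946}{3599}$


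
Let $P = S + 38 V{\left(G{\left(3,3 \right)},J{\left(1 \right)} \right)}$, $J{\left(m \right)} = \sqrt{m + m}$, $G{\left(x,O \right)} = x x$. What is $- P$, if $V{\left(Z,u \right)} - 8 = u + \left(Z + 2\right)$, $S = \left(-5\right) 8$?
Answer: $-682 - 38 \sqrt{2} \approx -735.74$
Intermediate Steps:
$S = -40$
$G{\left(x,O \right)} = x^{2}$
$J{\left(m \right)} = \sqrt{2} \sqrt{m}$ ($J{\left(m \right)} = \sqrt{2 m} = \sqrt{2} \sqrt{m}$)
$V{\left(Z,u \right)} = 10 + Z + u$ ($V{\left(Z,u \right)} = 8 + \left(u + \left(Z + 2\right)\right) = 8 + \left(u + \left(2 + Z\right)\right) = 8 + \left(2 + Z + u\right) = 10 + Z + u$)
$P = 682 + 38 \sqrt{2}$ ($P = -40 + 38 \left(10 + 3^{2} + \sqrt{2} \sqrt{1}\right) = -40 + 38 \left(10 + 9 + \sqrt{2} \cdot 1\right) = -40 + 38 \left(10 + 9 + \sqrt{2}\right) = -40 + 38 \left(19 + \sqrt{2}\right) = -40 + \left(722 + 38 \sqrt{2}\right) = 682 + 38 \sqrt{2} \approx 735.74$)
$- P = - (682 + 38 \sqrt{2}) = -682 - 38 \sqrt{2}$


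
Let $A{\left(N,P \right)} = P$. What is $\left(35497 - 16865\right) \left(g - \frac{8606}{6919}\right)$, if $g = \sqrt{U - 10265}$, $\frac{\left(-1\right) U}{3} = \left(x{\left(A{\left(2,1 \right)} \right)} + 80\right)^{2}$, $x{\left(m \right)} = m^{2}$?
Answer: $- \frac{9432176}{407} + 37264 i \sqrt{7487} \approx -23175.0 + 3.2244 \cdot 10^{6} i$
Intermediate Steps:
$U = -19683$ ($U = - 3 \left(1^{2} + 80\right)^{2} = - 3 \left(1 + 80\right)^{2} = - 3 \cdot 81^{2} = \left(-3\right) 6561 = -19683$)
$g = 2 i \sqrt{7487}$ ($g = \sqrt{-19683 - 10265} = \sqrt{-29948} = 2 i \sqrt{7487} \approx 173.05 i$)
$\left(35497 - 16865\right) \left(g - \frac{8606}{6919}\right) = \left(35497 - 16865\right) \left(2 i \sqrt{7487} - \frac{8606}{6919}\right) = 18632 \left(- \frac{8606}{6919} + 2 i \sqrt{7487}\right) = - \frac{9432176}{407} + 37264 i \sqrt{7487}$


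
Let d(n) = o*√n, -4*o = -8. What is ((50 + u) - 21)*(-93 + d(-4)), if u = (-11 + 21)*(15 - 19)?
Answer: 1023 - 44*I ≈ 1023.0 - 44.0*I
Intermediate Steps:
o = 2 (o = -¼*(-8) = 2)
d(n) = 2*√n
u = -40 (u = 10*(-4) = -40)
((50 + u) - 21)*(-93 + d(-4)) = ((50 - 40) - 21)*(-93 + 2*√(-4)) = (10 - 21)*(-93 + 2*(2*I)) = -11*(-93 + 4*I) = 1023 - 44*I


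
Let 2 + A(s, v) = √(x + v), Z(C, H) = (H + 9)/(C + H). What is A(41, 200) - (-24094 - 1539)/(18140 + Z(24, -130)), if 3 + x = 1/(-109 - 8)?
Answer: -1128824/1922961 + 2*√74906/39 ≈ 13.448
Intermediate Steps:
x = -352/117 (x = -3 + 1/(-109 - 8) = -3 + 1/(-117) = -3 - 1/117 = -352/117 ≈ -3.0085)
Z(C, H) = (9 + H)/(C + H)
A(s, v) = -2 + √(-352/117 + v)
A(41, 200) - (-24094 - 1539)/(18140 + Z(24, -130)) = (-2 + √(-4576 + 1521*200)/39) - (-24094 - 1539)/(18140 + (9 - 130)/(24 - 130)) = (-2 + √(-4576 + 304200)/39) - (-25633)/(18140 - 121/(-106)) = (-2 + √299624/39) - (-25633)/(18140 - 1/106*(-121)) = (-2 + (2*√74906)/39) - (-25633)/(18140 + 121/106) = (-2 + 2*√74906/39) - (-25633)/1922961/106 = (-2 + 2*√74906/39) - (-25633)*106/1922961 = (-2 + 2*√74906/39) - 1*(-2717098/1922961) = (-2 + 2*√74906/39) + 2717098/1922961 = -1128824/1922961 + 2*√74906/39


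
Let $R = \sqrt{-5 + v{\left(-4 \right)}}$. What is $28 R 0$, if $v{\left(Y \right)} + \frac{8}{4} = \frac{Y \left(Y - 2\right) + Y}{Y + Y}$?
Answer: $0$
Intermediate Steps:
$v{\left(Y \right)} = -2 + \frac{Y + Y \left(-2 + Y\right)}{2 Y}$ ($v{\left(Y \right)} = -2 + \frac{Y \left(Y - 2\right) + Y}{Y + Y} = -2 + \frac{Y \left(-2 + Y\right) + Y}{2 Y} = -2 + \left(Y + Y \left(-2 + Y\right)\right) \frac{1}{2 Y} = -2 + \frac{Y + Y \left(-2 + Y\right)}{2 Y}$)
$R = \frac{i \sqrt{38}}{2}$ ($R = \sqrt{-5 + \left(- \frac{5}{2} + \frac{1}{2} \left(-4\right)\right)} = \sqrt{-5 - \frac{9}{2}} = \sqrt{- \frac{19}{2}} = \frac{i \sqrt{38}}{2} \approx 3.0822 i$)
$28 R 0 = 28 \frac{i \sqrt{38}}{2} \cdot 0 = 14 i \sqrt{38} \cdot 0 = 0$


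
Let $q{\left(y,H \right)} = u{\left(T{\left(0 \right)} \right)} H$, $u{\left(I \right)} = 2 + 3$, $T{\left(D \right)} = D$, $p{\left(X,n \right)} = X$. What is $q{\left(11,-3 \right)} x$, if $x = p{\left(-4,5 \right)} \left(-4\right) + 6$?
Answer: $-330$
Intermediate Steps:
$u{\left(I \right)} = 5$
$q{\left(y,H \right)} = 5 H$
$x = 22$ ($x = \left(-4\right) \left(-4\right) + 6 = 16 + 6 = 22$)
$q{\left(11,-3 \right)} x = 5 \left(-3\right) 22 = \left(-15\right) 22 = -330$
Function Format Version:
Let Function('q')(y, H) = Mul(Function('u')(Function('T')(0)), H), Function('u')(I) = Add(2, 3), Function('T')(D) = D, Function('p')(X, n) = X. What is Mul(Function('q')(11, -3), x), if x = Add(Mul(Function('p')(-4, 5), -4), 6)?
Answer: -330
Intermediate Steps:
Function('u')(I) = 5
Function('q')(y, H) = Mul(5, H)
x = 22 (x = Add(Mul(-4, -4), 6) = Add(16, 6) = 22)
Mul(Function('q')(11, -3), x) = Mul(Mul(5, -3), 22) = Mul(-15, 22) = -330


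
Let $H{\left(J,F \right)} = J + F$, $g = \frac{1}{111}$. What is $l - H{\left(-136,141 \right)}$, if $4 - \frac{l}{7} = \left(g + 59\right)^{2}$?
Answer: $- \frac{300034117}{12321} \approx -24351.0$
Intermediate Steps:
$g = \frac{1}{111} \approx 0.009009$
$H{\left(J,F \right)} = F + J$
$l = - \frac{299972512}{12321}$ ($l = 28 - 7 \left(\frac{1}{111} + 59\right)^{2} = 28 - 7 \left(\frac{6550}{111}\right)^{2} = 28 - \frac{300317500}{12321} = - \frac{299972512}{12321} \approx -24346.0$)
$l - H{\left(-136,141 \right)} = - \frac{299972512}{12321} - \left(141 - 136\right) = - \frac{299972512}{12321} - 5 = - \frac{300034117}{12321}$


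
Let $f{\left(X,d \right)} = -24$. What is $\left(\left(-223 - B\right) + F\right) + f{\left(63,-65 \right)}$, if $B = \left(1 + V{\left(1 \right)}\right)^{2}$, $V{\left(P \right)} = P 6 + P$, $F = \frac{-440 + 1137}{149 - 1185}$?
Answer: $- \frac{322893}{1036} \approx -311.67$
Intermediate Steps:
$F = - \frac{697}{1036}$ ($F = \frac{697}{-1036} = 697 \left(- \frac{1}{1036}\right) = - \frac{697}{1036} \approx -0.67278$)
$V{\left(P \right)} = 7 P$ ($V{\left(P \right)} = 6 P + P = 7 P$)
$B = 64$ ($B = \left(1 + 7 \cdot 1\right)^{2} = \left(1 + 7\right)^{2} = 8^{2} = 64$)
$\left(\left(-223 - B\right) + F\right) + f{\left(63,-65 \right)} = \left(\left(-223 - 64\right) - \frac{697}{1036}\right) - 24 = \left(-287 - \frac{697}{1036}\right) - 24 = - \frac{298029}{1036} - 24 = - \frac{322893}{1036}$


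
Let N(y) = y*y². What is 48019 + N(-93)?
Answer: -756338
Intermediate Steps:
N(y) = y³
48019 + N(-93) = 48019 + (-93)³ = 48019 - 804357 = -756338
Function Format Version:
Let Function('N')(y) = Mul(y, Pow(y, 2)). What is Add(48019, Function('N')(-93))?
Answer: -756338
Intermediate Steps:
Function('N')(y) = Pow(y, 3)
Add(48019, Function('N')(-93)) = Add(48019, Pow(-93, 3)) = Add(48019, -804357) = -756338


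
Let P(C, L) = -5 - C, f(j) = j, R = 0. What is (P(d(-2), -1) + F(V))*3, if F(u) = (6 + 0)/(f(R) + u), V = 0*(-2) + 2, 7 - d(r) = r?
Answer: -33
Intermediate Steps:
d(r) = 7 - r
V = 2 (V = 0 + 2 = 2)
F(u) = 6/u (F(u) = (6 + 0)/(0 + u) = 6/u)
(P(d(-2), -1) + F(V))*3 = ((-5 - (7 - 1*(-2))) + 6/2)*3 = ((-5 - (7 + 2)) + 6*(½))*3 = ((-5 - 1*9) + 3)*3 = ((-5 - 9) + 3)*3 = (-14 + 3)*3 = -11*3 = -33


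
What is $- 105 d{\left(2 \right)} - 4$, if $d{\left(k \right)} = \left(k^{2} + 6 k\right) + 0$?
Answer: $-1684$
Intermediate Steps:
$d{\left(k \right)} = k^{2} + 6 k$
$- 105 d{\left(2 \right)} - 4 = - 105 \cdot 2 \left(6 + 2\right) - 4 = - 105 \cdot 2 \cdot 8 - 4 = \left(-105\right) 16 - 4 = -1680 - 4 = -1684$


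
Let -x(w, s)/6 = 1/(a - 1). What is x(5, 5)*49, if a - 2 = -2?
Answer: 294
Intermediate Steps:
a = 0 (a = 2 - 2 = 0)
x(w, s) = 6 (x(w, s) = -6/(0 - 1) = -6/(-1) = -6*(-1) = 6)
x(5, 5)*49 = 6*49 = 294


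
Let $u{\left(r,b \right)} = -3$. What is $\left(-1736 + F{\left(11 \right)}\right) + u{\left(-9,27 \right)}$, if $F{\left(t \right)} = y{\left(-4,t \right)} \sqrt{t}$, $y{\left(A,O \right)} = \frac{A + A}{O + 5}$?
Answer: $-1739 - \frac{\sqrt{11}}{2} \approx -1740.7$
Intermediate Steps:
$y{\left(A,O \right)} = \frac{2 A}{5 + O}$
$F{\left(t \right)} = - \frac{8 \sqrt{t}}{5 + t}$ ($F{\left(t \right)} = 2 \left(-4\right) \frac{1}{5 + t} \sqrt{t} = - \frac{8}{5 + t} \sqrt{t} = - \frac{8 \sqrt{t}}{5 + t}$)
$\left(-1736 + F{\left(11 \right)}\right) + u{\left(-9,27 \right)} = \left(-1736 - \frac{8 \sqrt{11}}{5 + 11}\right) - 3 = \left(-1736 - \frac{8 \sqrt{11}}{16}\right) - 3 = \left(-1736 - 8 \sqrt{11} \cdot \frac{1}{16}\right) - 3 = \left(-1736 - \frac{\sqrt{11}}{2}\right) - 3 = -1739 - \frac{\sqrt{11}}{2}$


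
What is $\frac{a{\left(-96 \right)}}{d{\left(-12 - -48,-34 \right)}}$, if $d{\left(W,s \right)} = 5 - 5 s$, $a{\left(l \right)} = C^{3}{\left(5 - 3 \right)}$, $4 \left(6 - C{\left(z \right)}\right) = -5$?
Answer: $\frac{24389}{11200} \approx 2.1776$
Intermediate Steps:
$C{\left(z \right)} = \frac{29}{4}$ ($C{\left(z \right)} = 6 - - \frac{5}{4} = 6 + \frac{5}{4} = \frac{29}{4}$)
$a{\left(l \right)} = \frac{24389}{64}$ ($a{\left(l \right)} = \left(\frac{29}{4}\right)^{3} = \frac{24389}{64}$)
$\frac{a{\left(-96 \right)}}{d{\left(-12 - -48,-34 \right)}} = \frac{24389}{64 \left(5 - -170\right)} = \frac{24389}{64 \left(5 + 170\right)} = \frac{24389}{64 \cdot 175} = \frac{24389}{64} \cdot \frac{1}{175} = \frac{24389}{11200}$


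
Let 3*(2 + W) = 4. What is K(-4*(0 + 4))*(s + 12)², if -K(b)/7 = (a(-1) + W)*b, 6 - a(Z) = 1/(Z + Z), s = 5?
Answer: 566440/3 ≈ 1.8881e+5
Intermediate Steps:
W = -⅔ (W = -2 + (⅓)*4 = -2 + 4/3 = -⅔ ≈ -0.66667)
a(Z) = 6 - 1/(2*Z) (a(Z) = 6 - 1/(Z + Z) = 6 - 1/(2*Z))
K(b) = -245*b/6 (K(b) = -7*((6 - ½/(-1)) - ⅔)*b = -7*((6 - ½*(-1)) - ⅔)*b = -7*((6 + ½) - ⅔)*b = -7*(13/2 - ⅔)*b = -245*b/6)
K(-4*(0 + 4))*(s + 12)² = (-(-490)*(0 + 4)/3)*(5 + 12)² = -(-490)*4/3*17² = -245/6*(-16)*289 = (1960/3)*289 = 566440/3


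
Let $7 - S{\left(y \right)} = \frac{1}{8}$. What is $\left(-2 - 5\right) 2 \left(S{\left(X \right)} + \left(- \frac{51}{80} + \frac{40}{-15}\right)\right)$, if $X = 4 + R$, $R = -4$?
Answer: $- \frac{5999}{120} \approx -49.992$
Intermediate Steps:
$X = 0$ ($X = 4 - 4 = 0$)
$S{\left(y \right)} = \frac{55}{8}$ ($S{\left(y \right)} = 7 - \frac{1}{8} = \frac{55}{8}$)
$\left(-2 - 5\right) 2 \left(S{\left(X \right)} + \left(- \frac{51}{80} + \frac{40}{-15}\right)\right) = \left(-2 - 5\right) 2 \left(\frac{55}{8} + \left(- \frac{51}{80} + \frac{40}{-15}\right)\right) = \left(-7\right) 2 \left(\frac{55}{8} + \left(\left(-51\right) \frac{1}{80} + 40 \left(- \frac{1}{15}\right)\right)\right) = - 14 \left(\frac{55}{8} - \frac{793}{240}\right) = \left(-14\right) \frac{857}{240} = - \frac{5999}{120}$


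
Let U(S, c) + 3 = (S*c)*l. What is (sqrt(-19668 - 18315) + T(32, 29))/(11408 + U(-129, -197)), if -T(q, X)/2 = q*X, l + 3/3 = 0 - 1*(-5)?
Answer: -1856/113057 + I*sqrt(37983)/113057 ≈ -0.016416 + 0.0017238*I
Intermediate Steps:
l = 4 (l = -1 + (0 - 1*(-5)) = -1 + (0 + 5) = -1 + 5 = 4)
U(S, c) = -3 + 4*S*c (U(S, c) = -3 + (S*c)*4 = -3 + 4*S*c)
T(q, X) = -2*X*q (T(q, X) = -2*q*X = -2*X*q)
(sqrt(-19668 - 18315) + T(32, 29))/(11408 + U(-129, -197)) = (sqrt(-19668 - 18315) - 2*29*32)/(11408 + (-3 + 4*(-129)*(-197))) = (sqrt(-37983) - 1856)/(11408 + (-3 + 101652)) = (I*sqrt(37983) - 1856)/(11408 + 101649) = (-1856 + I*sqrt(37983))/113057 = (-1856 + I*sqrt(37983))*(1/113057) = -1856/113057 + I*sqrt(37983)/113057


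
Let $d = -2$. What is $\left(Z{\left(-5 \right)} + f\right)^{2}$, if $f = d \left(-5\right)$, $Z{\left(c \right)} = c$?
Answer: $25$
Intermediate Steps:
$f = 10$ ($f = \left(-2\right) \left(-5\right) = 10$)
$\left(Z{\left(-5 \right)} + f\right)^{2} = \left(-5 + 10\right)^{2} = 5^{2} = 25$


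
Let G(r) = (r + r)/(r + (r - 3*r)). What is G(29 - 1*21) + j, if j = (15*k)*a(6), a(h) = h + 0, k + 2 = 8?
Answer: 538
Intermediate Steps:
k = 6 (k = -2 + 8 = 6)
a(h) = h
j = 540 (j = (15*6)*6 = 90*6 = 540)
G(r) = -2 (G(r) = (2*r)/(r - 2*r) = (2*r)/((-r)) = (2*r)*(-1/r) = -2)
G(29 - 1*21) + j = -2 + 540 = 538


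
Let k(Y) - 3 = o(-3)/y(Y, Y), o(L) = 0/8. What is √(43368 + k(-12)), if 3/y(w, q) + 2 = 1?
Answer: 3*√4819 ≈ 208.26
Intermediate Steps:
y(w, q) = -3 (y(w, q) = 3/(-2 + 1) = 3/(-1) = 3*(-1) = -3)
o(L) = 0 (o(L) = 0*(⅛) = 0)
k(Y) = 3 (k(Y) = 3 + 0/(-3) = 3 + 0*(-⅓) = 3 + 0 = 3)
√(43368 + k(-12)) = √(43368 + 3) = √43371 = 3*√4819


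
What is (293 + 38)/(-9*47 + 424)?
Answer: 331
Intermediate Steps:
(293 + 38)/(-9*47 + 424) = 331/(-423 + 424) = 331/1 = 331*1 = 331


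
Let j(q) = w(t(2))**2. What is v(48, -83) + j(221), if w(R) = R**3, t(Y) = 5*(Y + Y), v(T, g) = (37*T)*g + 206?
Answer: 63852798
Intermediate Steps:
v(T, g) = 206 + 37*T*g (v(T, g) = 37*T*g + 206 = 206 + 37*T*g)
t(Y) = 10*Y (t(Y) = 5*(2*Y) = 10*Y)
j(q) = 64000000 (j(q) = ((10*2)**3)**2 = (20**3)**2 = 8000**2 = 64000000)
v(48, -83) + j(221) = (206 + 37*48*(-83)) + 64000000 = (206 - 147408) + 64000000 = -147202 + 64000000 = 63852798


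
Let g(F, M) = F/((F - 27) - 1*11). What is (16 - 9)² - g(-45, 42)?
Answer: 4022/83 ≈ 48.458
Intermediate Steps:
g(F, M) = F/(-38 + F) (g(F, M) = F/((-27 + F) - 11) = F/(-38 + F))
(16 - 9)² - g(-45, 42) = (16 - 9)² - (-45)/(-38 - 45) = 7² - (-45)/(-83) = 49 - (-45)*(-1)/83 = 49 - 1*45/83 = 49 - 45/83 = 4022/83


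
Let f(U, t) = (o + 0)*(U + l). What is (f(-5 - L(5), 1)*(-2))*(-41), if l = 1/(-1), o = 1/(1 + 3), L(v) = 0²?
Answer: -123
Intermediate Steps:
L(v) = 0
o = ¼ (o = 1/4 = ¼ ≈ 0.25000)
l = -1
f(U, t) = -¼ + U/4 (f(U, t) = (¼ + 0)*(U - 1) = (-1 + U)/4 = -¼ + U/4)
(f(-5 - L(5), 1)*(-2))*(-41) = ((-¼ + (-5 - 1*0)/4)*(-2))*(-41) = ((-¼ + (-5 + 0)/4)*(-2))*(-41) = ((-¼ + (¼)*(-5))*(-2))*(-41) = ((-¼ - 5/4)*(-2))*(-41) = -3/2*(-2)*(-41) = 3*(-41) = -123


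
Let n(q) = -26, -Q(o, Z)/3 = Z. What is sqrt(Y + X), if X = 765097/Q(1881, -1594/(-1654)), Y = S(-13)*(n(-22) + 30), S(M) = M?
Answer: I*sqrt(1513167186441)/2391 ≈ 514.47*I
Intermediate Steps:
Q(o, Z) = -3*Z
Y = -52 (Y = -13*(-26 + 30) = -13*4 = -52)
X = -632735219/2391 (X = 765097/((-(-4782)/(-1654))) = 765097/((-(-4782)*(-1)/1654)) = 765097/((-3*797/827)) = 765097/(-2391/827) = 765097*(-827/2391) = -632735219/2391 ≈ -2.6463e+5)
sqrt(Y + X) = sqrt(-52 - 632735219/2391) = sqrt(-632859551/2391) = I*sqrt(1513167186441)/2391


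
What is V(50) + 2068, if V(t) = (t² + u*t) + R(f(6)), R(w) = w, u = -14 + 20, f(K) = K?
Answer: 4874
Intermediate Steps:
u = 6
V(t) = 6 + t² + 6*t (V(t) = (t² + 6*t) + 6 = 6 + t² + 6*t)
V(50) + 2068 = (6 + 50² + 6*50) + 2068 = (6 + 2500 + 300) + 2068 = 2806 + 2068 = 4874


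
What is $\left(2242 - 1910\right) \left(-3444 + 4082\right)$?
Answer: $211816$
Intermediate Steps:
$\left(2242 - 1910\right) \left(-3444 + 4082\right) = 332 \cdot 638 = 211816$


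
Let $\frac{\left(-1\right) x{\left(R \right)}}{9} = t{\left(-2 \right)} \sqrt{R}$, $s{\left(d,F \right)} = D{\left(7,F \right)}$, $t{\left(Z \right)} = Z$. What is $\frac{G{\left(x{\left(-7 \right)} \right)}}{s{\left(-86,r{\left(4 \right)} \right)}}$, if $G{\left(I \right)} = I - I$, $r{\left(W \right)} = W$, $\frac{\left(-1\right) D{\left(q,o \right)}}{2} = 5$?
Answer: $0$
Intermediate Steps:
$D{\left(q,o \right)} = -10$ ($D{\left(q,o \right)} = \left(-2\right) 5 = -10$)
$s{\left(d,F \right)} = -10$
$x{\left(R \right)} = 18 \sqrt{R}$ ($x{\left(R \right)} = - 9 \left(- 2 \sqrt{R}\right) = 18 \sqrt{R}$)
$G{\left(I \right)} = 0$
$\frac{G{\left(x{\left(-7 \right)} \right)}}{s{\left(-86,r{\left(4 \right)} \right)}} = \frac{0}{-10} = 0 \left(- \frac{1}{10}\right) = 0$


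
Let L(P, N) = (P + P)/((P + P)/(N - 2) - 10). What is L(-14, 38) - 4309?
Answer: -417721/97 ≈ -4306.4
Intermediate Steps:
L(P, N) = 2*P/(-10 + 2*P/(-2 + N)) (L(P, N) = (2*P)/((2*P)/(-2 + N) - 10) = (2*P)/(2*P/(-2 + N) - 10) = (2*P)/(-10 + 2*P/(-2 + N)) = 2*P/(-10 + 2*P/(-2 + N)))
L(-14, 38) - 4309 = -14*(-2 + 38)/(10 - 14 - 5*38) - 4309 = -14*36/(10 - 14 - 190) - 4309 = -14*36/(-194) - 4309 = -14*(-1/194)*36 - 4309 = 252/97 - 4309 = -417721/97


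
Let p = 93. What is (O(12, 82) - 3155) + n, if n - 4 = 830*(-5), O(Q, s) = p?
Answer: -7208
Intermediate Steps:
O(Q, s) = 93
n = -4146 (n = 4 + 830*(-5) = 4 - 4150 = -4146)
(O(12, 82) - 3155) + n = (93 - 3155) - 4146 = -3062 - 4146 = -7208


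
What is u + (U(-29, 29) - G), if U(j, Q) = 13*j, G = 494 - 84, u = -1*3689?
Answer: -4476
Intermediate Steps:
u = -3689
G = 410
u + (U(-29, 29) - G) = -3689 + (13*(-29) - 1*410) = -3689 + (-377 - 410) = -3689 - 787 = -4476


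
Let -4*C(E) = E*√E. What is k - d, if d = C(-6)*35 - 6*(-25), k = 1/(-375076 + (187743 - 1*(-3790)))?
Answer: -27531451/183543 - 105*I*√6/2 ≈ -150.0 - 128.6*I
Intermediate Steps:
k = -1/183543 (k = 1/(-375076 + (187743 + 3790)) = 1/(-375076 + 191533) = 1/(-183543) = -1/183543 ≈ -5.4483e-6)
C(E) = -E^(3/2)/4 (C(E) = -E*√E/4 = -E^(3/2)/4)
d = 150 + 105*I*√6/2 (d = -(-3)*I*√6/2*35 - 6*(-25) = -(-3)*I*√6/2*35 + 150 = (3*I*√6/2)*35 + 150 = 105*I*√6/2 + 150 = 150 + 105*I*√6/2 ≈ 150.0 + 128.6*I)
k - d = -1/183543 - (150 + 105*I*√6/2) = -1/183543 + (-150 - 105*I*√6/2) = -27531451/183543 - 105*I*√6/2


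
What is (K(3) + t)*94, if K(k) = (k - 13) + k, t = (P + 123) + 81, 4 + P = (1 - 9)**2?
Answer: 24158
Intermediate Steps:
P = 60 (P = -4 + (1 - 9)**2 = -4 + (-8)**2 = -4 + 64 = 60)
t = 264 (t = (60 + 123) + 81 = 183 + 81 = 264)
K(k) = -13 + 2*k (K(k) = (-13 + k) + k = -13 + 2*k)
(K(3) + t)*94 = ((-13 + 2*3) + 264)*94 = ((-13 + 6) + 264)*94 = (-7 + 264)*94 = 257*94 = 24158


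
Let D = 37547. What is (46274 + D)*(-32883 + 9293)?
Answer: -1977337390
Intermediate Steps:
(46274 + D)*(-32883 + 9293) = (46274 + 37547)*(-32883 + 9293) = 83821*(-23590) = -1977337390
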